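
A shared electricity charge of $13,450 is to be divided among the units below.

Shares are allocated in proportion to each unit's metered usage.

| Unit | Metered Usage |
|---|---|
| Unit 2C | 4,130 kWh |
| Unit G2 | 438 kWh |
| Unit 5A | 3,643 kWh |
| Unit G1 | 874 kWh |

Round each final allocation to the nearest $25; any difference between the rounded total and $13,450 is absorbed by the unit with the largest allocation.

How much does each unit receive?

Combined metered usage = 9,085.
Unrounded shares: Unit 2C 4,130/9,085 × $13,450 = 6,114.31; Unit G2 438/9,085 × $13,450 = 648.44; Unit 5A 3,643/9,085 × $13,450 = 5,393.32; Unit G1 874/9,085 × $13,450 = 1,293.92.
Rounded to nearest $25: Unit 2C $6,125; Unit G2 $650; Unit 5A $5,400; Unit G1 $1,300. Sum = $13,475.
Difference $13,450 − $13,475 = −$25 applied to largest allocation (Unit 2C): Unit 2C becomes $6,100.

Unit 2C: $6,100 | Unit G2: $650 | Unit 5A: $5,400 | Unit G1: $1,300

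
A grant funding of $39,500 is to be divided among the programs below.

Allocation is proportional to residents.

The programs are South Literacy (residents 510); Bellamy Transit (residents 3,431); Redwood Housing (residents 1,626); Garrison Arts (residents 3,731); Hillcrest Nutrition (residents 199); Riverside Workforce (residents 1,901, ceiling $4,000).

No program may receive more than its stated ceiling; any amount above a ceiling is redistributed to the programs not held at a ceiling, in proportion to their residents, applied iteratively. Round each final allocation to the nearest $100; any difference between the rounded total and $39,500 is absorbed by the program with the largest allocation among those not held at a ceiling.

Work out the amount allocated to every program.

Residents total: 11,398.
Proportional shares (ignoring caps): South Literacy 1,767.42; Bellamy Transit 11,890.20; Redwood Housing 5,634.94; Garrison Arts 12,929.86; Hillcrest Nutrition 689.64; Riverside Workforce 6,587.95.
Cap binds for Riverside Workforce ($4,000); balance $35,500 reallocated over remaining residents 9,497.
Remaining shares: South Literacy 1,906.39 → $1,900; Bellamy Transit 12,825.16 → $12,800; Redwood Housing 6,078.02 → $6,100; Garrison Arts 13,946.56 → $13,900; Hillcrest Nutrition 743.87 → $700.
Rounding difference +$100 applied to Garrison Arts → $14,000.

South Literacy: $1,900 · Bellamy Transit: $12,800 · Redwood Housing: $6,100 · Garrison Arts: $14,000 · Hillcrest Nutrition: $700 · Riverside Workforce: $4,000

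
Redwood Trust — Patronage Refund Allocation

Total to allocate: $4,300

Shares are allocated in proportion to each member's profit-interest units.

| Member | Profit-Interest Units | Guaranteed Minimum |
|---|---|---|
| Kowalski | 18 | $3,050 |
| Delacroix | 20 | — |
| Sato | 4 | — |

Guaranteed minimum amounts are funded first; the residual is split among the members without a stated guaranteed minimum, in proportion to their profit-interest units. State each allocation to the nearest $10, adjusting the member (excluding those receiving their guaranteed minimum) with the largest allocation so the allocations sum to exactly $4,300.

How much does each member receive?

Fund the minimums — Kowalski $3,050. Balance $1,250.
Balance split over remaining profit-interest units 24: Delacroix 1,041.67 → $1,040; Sato 208.33 → $210.

Kowalski: $3,050; Delacroix: $1,040; Sato: $210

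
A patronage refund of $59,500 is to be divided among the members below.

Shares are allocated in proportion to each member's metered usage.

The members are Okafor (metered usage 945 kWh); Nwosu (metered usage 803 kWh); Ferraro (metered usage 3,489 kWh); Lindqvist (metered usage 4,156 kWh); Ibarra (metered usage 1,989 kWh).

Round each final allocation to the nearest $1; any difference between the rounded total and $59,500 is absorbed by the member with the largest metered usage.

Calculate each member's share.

Okafor: $4,940; Nwosu: $4,198; Ferraro: $18,239; Lindqvist: $21,725; Ibarra: $10,398

Combined metered usage = 11,382.
Proportional shares: Okafor 945/11,382 × $59,500 = 4,940.04; Nwosu 803/11,382 × $59,500 = 4,197.72; Ferraro 3,489/11,382 × $59,500 = 18,238.93; Lindqvist 4,156/11,382 × $59,500 = 21,725.71; Ibarra 1,989/11,382 × $59,500 = 10,397.60.
Rounded to nearest $1: Okafor $4,940; Nwosu $4,198; Ferraro $18,239; Lindqvist $21,726; Ibarra $10,398. Sum = $59,501.
Difference $59,500 − $59,501 = −$1 applied to largest metered usage (Lindqvist): Lindqvist becomes $21,725.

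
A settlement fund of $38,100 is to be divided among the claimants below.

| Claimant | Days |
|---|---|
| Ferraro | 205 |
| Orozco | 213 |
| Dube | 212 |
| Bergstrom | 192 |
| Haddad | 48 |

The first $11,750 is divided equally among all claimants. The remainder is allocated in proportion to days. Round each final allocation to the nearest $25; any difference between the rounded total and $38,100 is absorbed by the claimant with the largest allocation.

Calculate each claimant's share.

Ferraro: $8,550; Orozco: $8,800; Dube: $8,775; Bergstrom: $8,175; Haddad: $3,800

$11,750 shared equally gives $2,350 per claimant.
Remainder $26,350 by days (total 870): Ferraro 6,208.91 → $6,200; Orozco 6,451.21 → $6,450; Dube 6,420.92 → $6,425; Bergstrom 5,815.17 → $5,825; Haddad 1,453.79 → $1,450.
Totals: Ferraro $2,350 + $6,200 = $8,550; Orozco $2,350 + $6,450 = $8,800; Dube $2,350 + $6,425 = $8,775; Bergstrom $2,350 + $5,825 = $8,175; Haddad $2,350 + $1,450 = $3,800.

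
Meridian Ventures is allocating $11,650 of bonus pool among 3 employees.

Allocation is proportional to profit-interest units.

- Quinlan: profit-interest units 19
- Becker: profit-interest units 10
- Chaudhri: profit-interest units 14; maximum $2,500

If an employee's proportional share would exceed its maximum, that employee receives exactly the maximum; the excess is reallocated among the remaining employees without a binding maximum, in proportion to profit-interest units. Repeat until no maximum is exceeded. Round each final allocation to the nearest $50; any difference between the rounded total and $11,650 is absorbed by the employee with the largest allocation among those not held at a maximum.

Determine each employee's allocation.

Quinlan: $6,000 | Becker: $3,150 | Chaudhri: $2,500

Total profit-interest units = 43.
Pro-rata shares before constraints: Quinlan 5,147.67; Becker 2,709.30; Chaudhri 3,793.02.
Capped: Chaudhri ($2,500); residual $9,150 reallocated over remaining profit-interest units 29.
Redistributed shares: Quinlan 5,994.83 → $6,000; Becker 3,155.17 → $3,150.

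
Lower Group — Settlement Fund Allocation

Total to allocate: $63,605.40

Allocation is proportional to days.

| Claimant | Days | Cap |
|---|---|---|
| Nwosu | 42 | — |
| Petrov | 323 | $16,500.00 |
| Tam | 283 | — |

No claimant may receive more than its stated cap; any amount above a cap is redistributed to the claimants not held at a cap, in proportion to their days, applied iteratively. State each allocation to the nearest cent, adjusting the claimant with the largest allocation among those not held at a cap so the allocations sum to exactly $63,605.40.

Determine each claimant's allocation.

Nwosu: $6,087.47 · Petrov: $16,500.00 · Tam: $41,017.93

Days total: 648.
Unconstrained shares: Nwosu 4,122.5722; Petrov 31,704.5435; Tam 27,778.2843.
Cap binds for Petrov ($16,500.00); balance $47,105.40 reallocated over remaining days 325.
Remaining shares: Nwosu 6,087.4671 → $6,087.47; Tam 41,017.9329 → $41,017.93.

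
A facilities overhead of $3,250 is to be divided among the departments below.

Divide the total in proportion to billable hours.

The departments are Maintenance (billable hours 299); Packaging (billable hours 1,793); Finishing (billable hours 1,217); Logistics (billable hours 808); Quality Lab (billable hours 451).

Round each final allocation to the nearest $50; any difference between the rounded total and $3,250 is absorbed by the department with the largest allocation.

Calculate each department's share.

Maintenance: $200; Packaging: $1,350; Finishing: $850; Logistics: $550; Quality Lab: $300

Billable hours total: 4,568.
Unrounded shares: Maintenance 299/4,568 × $3,250 = 212.73; Packaging 1,793/4,568 × $3,250 = 1,275.67; Finishing 1,217/4,568 × $3,250 = 865.86; Logistics 808/4,568 × $3,250 = 574.87; Quality Lab 451/4,568 × $3,250 = 320.87.
After rounding ($50): Maintenance $200; Packaging $1,300; Finishing $850; Logistics $550; Quality Lab $300. Sum = $3,200.
Difference $3,250 − $3,200 = +$50 applied to largest allocation (Packaging): Packaging becomes $1,350.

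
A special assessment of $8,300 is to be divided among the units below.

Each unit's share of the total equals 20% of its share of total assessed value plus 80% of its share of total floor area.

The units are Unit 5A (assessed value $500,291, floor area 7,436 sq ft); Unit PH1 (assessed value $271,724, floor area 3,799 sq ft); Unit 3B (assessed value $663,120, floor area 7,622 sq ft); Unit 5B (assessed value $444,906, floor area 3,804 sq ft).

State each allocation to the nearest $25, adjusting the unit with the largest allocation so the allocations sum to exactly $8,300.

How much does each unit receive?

Unit 5A: $2,625 · Unit PH1: $1,350 · Unit 3B: $2,825 · Unit 5B: $1,500

Totals — assessed value 1,880,041, floor area 22,661.
Blended shares (20% assessed value + 80% floor area): Unit 5A 0.3157; Unit PH1 0.1630; Unit 3B 0.3396; Unit 5B 0.1816.
Raw shares: Unit 5A 2,620.59; Unit PH1 1,353.08; Unit 3B 2,818.86; Unit 5B 1,507.46.
Rounded to nearest $25: Unit 5A $2,625; Unit PH1 $1,350; Unit 3B $2,825; Unit 5B $1,500. Sum = $8,300.
Sum already equals the total — no adjustment.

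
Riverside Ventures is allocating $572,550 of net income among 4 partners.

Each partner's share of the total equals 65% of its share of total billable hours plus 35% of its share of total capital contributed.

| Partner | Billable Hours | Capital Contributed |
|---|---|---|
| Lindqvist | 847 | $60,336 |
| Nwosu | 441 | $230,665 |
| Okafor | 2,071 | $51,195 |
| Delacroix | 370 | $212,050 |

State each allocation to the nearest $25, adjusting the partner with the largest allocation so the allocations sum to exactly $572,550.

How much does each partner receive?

Billable hours total 3,729; capital contributed total 554,246.
Combined weights (65% billable hours + 35% capital contributed): Lindqvist 0.1857; Nwosu 0.2225; Okafor 0.3933; Delacroix 0.1984.
Pro-rata amounts: Lindqvist 106,346.36; Nwosu 127,411.14; Okafor 225,197.63; Delacroix 113,594.86.
At nearest $25: Lindqvist $106,350; Nwosu $127,400; Okafor $225,200; Delacroix $113,600. Sum = $572,550.
No rounding difference to absorb.

Lindqvist: $106,350; Nwosu: $127,400; Okafor: $225,200; Delacroix: $113,600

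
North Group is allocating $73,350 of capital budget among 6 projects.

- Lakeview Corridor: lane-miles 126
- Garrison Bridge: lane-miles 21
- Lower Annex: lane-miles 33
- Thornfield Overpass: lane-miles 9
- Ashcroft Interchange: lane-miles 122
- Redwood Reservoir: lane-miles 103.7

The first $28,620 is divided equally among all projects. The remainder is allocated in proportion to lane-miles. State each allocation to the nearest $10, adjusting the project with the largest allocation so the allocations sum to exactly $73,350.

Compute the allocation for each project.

Lakeview Corridor: $18,350 · Garrison Bridge: $7,040 · Lower Annex: $8,330 · Thornfield Overpass: $5,740 · Ashcroft Interchange: $17,930 · Redwood Reservoir: $15,960

First tranche $28,620 split equally: $4,770 each.
Remainder $44,730 by lane-miles (total 414.7): Lakeview Corridor 13,590.50 → $13,590; Garrison Bridge 2,265.08 → $2,270; Lower Annex 3,559.42 → $3,560; Thornfield Overpass 970.75 → $970; Ashcroft Interchange 13,159.05 → $13,160; Redwood Reservoir 11,185.20 → $11,190.
Rounding difference −$10 on remainder applied to Lakeview Corridor.
Totals: Lakeview Corridor $4,770 + $13,580 = $18,350; Garrison Bridge $4,770 + $2,270 = $7,040; Lower Annex $4,770 + $3,560 = $8,330; Thornfield Overpass $4,770 + $970 = $5,740; Ashcroft Interchange $4,770 + $13,160 = $17,930; Redwood Reservoir $4,770 + $11,190 = $15,960.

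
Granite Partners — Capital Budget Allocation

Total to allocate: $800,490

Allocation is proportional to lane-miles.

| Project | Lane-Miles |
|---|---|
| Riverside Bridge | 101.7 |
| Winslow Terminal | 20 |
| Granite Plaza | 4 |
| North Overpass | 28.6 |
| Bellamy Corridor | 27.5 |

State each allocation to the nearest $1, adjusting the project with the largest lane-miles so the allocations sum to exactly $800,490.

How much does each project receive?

Sum of lane-miles: 181.8.
Raw shares: Riverside Bridge 101.7/181.8 × $800,490 = 447,798.86; Winslow Terminal 20/181.8 × $800,490 = 88,062.71; Granite Plaza 4/181.8 × $800,490 = 17,612.54; North Overpass 28.6/181.8 × $800,490 = 125,929.67; Bellamy Corridor 27.5/181.8 × $800,490 = 121,086.22.
Rounded to nearest $1: Riverside Bridge $447,799; Winslow Terminal $88,063; Granite Plaza $17,613; North Overpass $125,930; Bellamy Corridor $121,086. Sum = $800,491.
Difference $800,490 − $800,491 = −$1 applied to largest lane-miles (Riverside Bridge): Riverside Bridge becomes $447,798.

Riverside Bridge: $447,798; Winslow Terminal: $88,063; Granite Plaza: $17,613; North Overpass: $125,930; Bellamy Corridor: $121,086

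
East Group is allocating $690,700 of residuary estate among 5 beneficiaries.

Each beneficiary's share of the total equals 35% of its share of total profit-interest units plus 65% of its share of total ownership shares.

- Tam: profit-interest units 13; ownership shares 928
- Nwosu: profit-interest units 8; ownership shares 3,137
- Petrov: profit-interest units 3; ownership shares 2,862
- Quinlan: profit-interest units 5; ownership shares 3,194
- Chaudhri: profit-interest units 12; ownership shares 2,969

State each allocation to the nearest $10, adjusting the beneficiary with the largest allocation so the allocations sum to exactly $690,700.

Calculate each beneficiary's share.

Profit-interest units total 41; ownership shares total 13,090.
Blended shares (35% profit-interest units + 65% ownership shares): Tam 0.1571; Nwosu 0.2241; Petrov 0.1677; Quinlan 0.2013; Chaudhri 0.2499.
Raw shares: Tam 108,478.99; Nwosu 154,761.19; Petrov 115,848.26; Quinlan 139,027.49; Chaudhri 172,584.08.
Rounded to nearest $10: Tam $108,480; Nwosu $154,760; Petrov $115,850; Quinlan $139,030; Chaudhri $172,580. Sum = $690,700.
Sum already equals the total — no adjustment.

Tam: $108,480 · Nwosu: $154,760 · Petrov: $115,850 · Quinlan: $139,030 · Chaudhri: $172,580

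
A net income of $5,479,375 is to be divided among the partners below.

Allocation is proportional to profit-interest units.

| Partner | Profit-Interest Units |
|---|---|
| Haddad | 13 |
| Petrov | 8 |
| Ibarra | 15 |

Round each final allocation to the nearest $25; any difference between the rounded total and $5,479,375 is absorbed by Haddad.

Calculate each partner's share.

Profit-interest units total: 36.
Unrounded shares: Haddad 13/36 × $5,479,375 = 1,978,663.19; Petrov 8/36 × $5,479,375 = 1,217,638.89; Ibarra 15/36 × $5,479,375 = 2,283,072.92.
After rounding ($25): Haddad $1,978,675; Petrov $1,217,650; Ibarra $2,283,075. Sum = $5,479,400.
Difference $5,479,375 − $5,479,400 = −$25 applied to Haddad: Haddad becomes $1,978,650.

Haddad: $1,978,650 | Petrov: $1,217,650 | Ibarra: $2,283,075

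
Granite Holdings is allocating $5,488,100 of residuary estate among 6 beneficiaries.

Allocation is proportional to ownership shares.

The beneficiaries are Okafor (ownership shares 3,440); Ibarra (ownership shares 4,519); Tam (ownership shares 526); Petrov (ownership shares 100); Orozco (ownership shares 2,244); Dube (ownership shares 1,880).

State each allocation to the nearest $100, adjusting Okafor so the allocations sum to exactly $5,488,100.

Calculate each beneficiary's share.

Okafor: $1,485,600; Ibarra: $1,951,400; Tam: $227,100; Petrov: $43,200; Orozco: $969,000; Dube: $811,800

Combined ownership shares = 12,709.
Unrounded shares: Okafor 3,440/12,709 × $5,488,100 = 1,485,487.76; Ibarra 4,519/12,709 × $5,488,100 = 1,951,430.00; Tam 526/12,709 × $5,488,100 = 227,141.44; Petrov 100/12,709 × $5,488,100 = 43,182.78; Orozco 2,244/12,709 × $5,488,100 = 969,021.67; Dube 1,880/12,709 × $5,488,100 = 811,836.34.
Rounded to nearest $100: Okafor $1,485,500; Ibarra $1,951,400; Tam $227,100; Petrov $43,200; Orozco $969,000; Dube $811,800. Sum = $5,488,000.
Difference $5,488,100 − $5,488,000 = +$100 applied to Okafor: Okafor becomes $1,485,600.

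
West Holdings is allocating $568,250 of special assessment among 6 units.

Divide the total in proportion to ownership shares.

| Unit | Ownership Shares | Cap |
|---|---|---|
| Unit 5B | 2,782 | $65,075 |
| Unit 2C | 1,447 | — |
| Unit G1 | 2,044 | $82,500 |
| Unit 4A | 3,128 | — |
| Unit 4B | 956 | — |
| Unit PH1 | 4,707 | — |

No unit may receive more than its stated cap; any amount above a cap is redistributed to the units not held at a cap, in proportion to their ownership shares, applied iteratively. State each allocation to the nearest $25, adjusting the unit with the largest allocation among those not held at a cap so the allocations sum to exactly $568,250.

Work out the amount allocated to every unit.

Unit 5B: $65,075 | Unit 2C: $59,450 | Unit G1: $82,500 | Unit 4A: $128,525 | Unit 4B: $39,275 | Unit PH1: $193,425

Sum of ownership shares: 15,064.
Proportional shares (ignoring caps): Unit 5B 104,943.67; Unit 2C 54,584.29; Unit G1 77,104.55; Unit 4A 117,995.62; Unit 4B 36,062.60; Unit PH1 177,559.26.
Held at cap: Unit 5B ($65,075); balance $503,175 reallocated over remaining ownership shares 12,282.
Held at cap: Unit G1 ($82,500); balance $420,675 reallocated over remaining ownership shares 10,238.
Redistributed shares: Unit 2C 59,456.61 → $59,450; Unit 4A 128,528.17 → $128,525; Unit 4B 39,281.63 → $39,275; Unit PH1 193,408.60 → $193,400.
Rounding difference +$25 applied to Unit PH1 → $193,425.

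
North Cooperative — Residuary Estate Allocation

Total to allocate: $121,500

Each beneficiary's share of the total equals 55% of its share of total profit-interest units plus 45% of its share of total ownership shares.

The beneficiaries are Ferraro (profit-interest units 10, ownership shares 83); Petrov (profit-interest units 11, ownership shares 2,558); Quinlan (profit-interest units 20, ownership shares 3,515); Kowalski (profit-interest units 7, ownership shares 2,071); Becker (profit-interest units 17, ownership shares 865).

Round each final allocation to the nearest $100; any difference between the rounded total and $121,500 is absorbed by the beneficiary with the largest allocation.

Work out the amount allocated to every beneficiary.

Profit-interest units total 65; ownership shares total 9,092.
Combined weights (55% profit-interest units + 45% ownership shares): Ferraro 0.0887; Petrov 0.2197; Quinlan 0.3432; Kowalski 0.1617; Becker 0.1867.
Proportional shares: Ferraro 10,779.89; Petrov 26,691.45; Quinlan 41,699.09; Kowalski 19,650.56; Becker 22,679.01.
At nearest $100: Ferraro $10,800; Petrov $26,700; Quinlan $41,700; Kowalski $19,700; Becker $22,700. Sum = $121,600.
Difference $121,500 − $121,600 = −$100 applied to largest allocation (Quinlan): Quinlan becomes $41,600.

Ferraro: $10,800; Petrov: $26,700; Quinlan: $41,600; Kowalski: $19,700; Becker: $22,700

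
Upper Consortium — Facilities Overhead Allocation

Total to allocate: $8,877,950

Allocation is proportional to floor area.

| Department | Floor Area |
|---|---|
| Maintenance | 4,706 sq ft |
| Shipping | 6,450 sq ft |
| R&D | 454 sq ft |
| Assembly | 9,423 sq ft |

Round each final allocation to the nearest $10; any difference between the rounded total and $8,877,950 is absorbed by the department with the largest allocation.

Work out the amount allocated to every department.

Maintenance: $1,986,380; Shipping: $2,722,520; R&D: $191,630; Assembly: $3,977,420

Total floor area = 21,033.
Pro-rata amounts: Maintenance 4,706/21,033 × $8,877,950 = 1,986,384.86; Shipping 6,450/21,033 × $8,877,950 = 2,722,520.68; R&D 454/21,033 × $8,877,950 = 191,631.69; Assembly 9,423/21,033 × $8,877,950 = 3,977,412.77.
Rounded to nearest $10: Maintenance $1,986,380; Shipping $2,722,520; R&D $191,630; Assembly $3,977,410. Sum = $8,877,940.
Difference $8,877,950 − $8,877,940 = +$10 applied to largest allocation (Assembly): Assembly becomes $3,977,420.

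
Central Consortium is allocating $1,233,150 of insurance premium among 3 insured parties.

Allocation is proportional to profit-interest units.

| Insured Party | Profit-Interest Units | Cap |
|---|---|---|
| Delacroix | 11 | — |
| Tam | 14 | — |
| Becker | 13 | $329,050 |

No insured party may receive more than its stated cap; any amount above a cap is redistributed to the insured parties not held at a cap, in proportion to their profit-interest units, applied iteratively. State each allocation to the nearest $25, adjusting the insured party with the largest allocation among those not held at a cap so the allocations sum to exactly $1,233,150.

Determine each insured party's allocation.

Delacroix: $397,800 | Tam: $506,300 | Becker: $329,050

Total profit-interest units = 38.
Unconstrained shares: Delacroix 356,964.47; Tam 454,318.42; Becker 421,867.11.
Cap binds for Becker ($329,050); remaining pool $904,100 reallocated over remaining profit-interest units 25.
Redistributed shares: Delacroix 397,804.00 → $397,800; Tam 506,296.00 → $506,300.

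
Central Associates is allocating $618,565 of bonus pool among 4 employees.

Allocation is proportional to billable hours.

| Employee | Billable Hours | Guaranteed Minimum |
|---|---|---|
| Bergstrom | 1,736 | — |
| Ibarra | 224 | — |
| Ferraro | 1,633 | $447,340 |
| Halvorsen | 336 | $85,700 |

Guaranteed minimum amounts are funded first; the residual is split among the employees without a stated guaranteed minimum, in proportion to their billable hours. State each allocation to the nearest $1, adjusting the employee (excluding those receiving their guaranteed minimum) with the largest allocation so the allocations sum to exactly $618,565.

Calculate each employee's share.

Bergstrom: $75,751 | Ibarra: $9,774 | Ferraro: $447,340 | Halvorsen: $85,700

Minimums first: Ferraro $447,340; Halvorsen $85,700. Residual $85,525.
Residual split over remaining billable hours 1,960: Bergstrom 75,750.71 → $75,751; Ibarra 9,774.29 → $9,774.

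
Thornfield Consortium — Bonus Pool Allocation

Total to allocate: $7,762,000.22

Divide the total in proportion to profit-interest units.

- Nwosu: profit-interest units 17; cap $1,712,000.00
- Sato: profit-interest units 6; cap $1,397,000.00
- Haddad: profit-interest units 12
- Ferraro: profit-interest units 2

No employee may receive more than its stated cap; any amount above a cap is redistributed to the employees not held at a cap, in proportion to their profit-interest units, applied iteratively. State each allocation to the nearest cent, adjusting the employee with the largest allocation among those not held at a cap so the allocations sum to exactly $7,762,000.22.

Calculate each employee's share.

Sum of profit-interest units: 37.
Unconstrained shares: Nwosu 3,566,324.4254; Sato 1,258,702.7384; Haddad 2,517,405.4768; Ferraro 419,567.5795.
Held at cap: Nwosu ($1,712,000.00); balance $6,050,000.22 reallocated over remaining profit-interest units 20.
Held at cap: Sato ($1,397,000.00); balance $4,653,000.22 reallocated over remaining profit-interest units 14.
Remaining shares: Haddad 3,988,285.9029 → $3,988,285.90; Ferraro 664,714.3171 → $664,714.32.

Nwosu: $1,712,000.00; Sato: $1,397,000.00; Haddad: $3,988,285.90; Ferraro: $664,714.32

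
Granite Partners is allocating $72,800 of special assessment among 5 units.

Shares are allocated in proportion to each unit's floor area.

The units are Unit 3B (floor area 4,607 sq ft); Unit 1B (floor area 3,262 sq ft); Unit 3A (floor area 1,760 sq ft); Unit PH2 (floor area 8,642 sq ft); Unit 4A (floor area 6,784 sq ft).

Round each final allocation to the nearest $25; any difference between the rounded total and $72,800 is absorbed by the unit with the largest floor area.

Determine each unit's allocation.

Sum of floor area: 4,607 + 3,262 + 1,760 + 8,642 + 6,784 = 25,055.
Proportional shares: Unit 3B 13,386.13; Unit 1B 9,478.09; Unit 3A 5,113.87; Unit PH2 25,110.26; Unit 4A 19,711.64.
After rounding ($25): Unit 3B $13,375; Unit 1B $9,475; Unit 3A $5,125; Unit PH2 $25,100; Unit 4A $19,700. Sum = $72,775.
Difference $72,800 − $72,775 = +$25 applied to largest floor area (Unit PH2): Unit PH2 becomes $25,125.

Unit 3B: $13,375; Unit 1B: $9,475; Unit 3A: $5,125; Unit PH2: $25,125; Unit 4A: $19,700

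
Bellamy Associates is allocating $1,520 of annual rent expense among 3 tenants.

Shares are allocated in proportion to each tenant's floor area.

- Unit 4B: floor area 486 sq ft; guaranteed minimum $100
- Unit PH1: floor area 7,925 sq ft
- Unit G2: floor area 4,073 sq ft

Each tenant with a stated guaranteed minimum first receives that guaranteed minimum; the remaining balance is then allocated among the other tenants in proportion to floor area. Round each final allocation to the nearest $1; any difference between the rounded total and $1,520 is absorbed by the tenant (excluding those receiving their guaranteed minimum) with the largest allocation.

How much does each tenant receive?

Guaranteed amounts: Unit 4B $100. Balance $1,420.
Balance split over remaining floor area 11,998: Unit PH1 937.95 → $938; Unit G2 482.05 → $482.

Unit 4B: $100 · Unit PH1: $938 · Unit G2: $482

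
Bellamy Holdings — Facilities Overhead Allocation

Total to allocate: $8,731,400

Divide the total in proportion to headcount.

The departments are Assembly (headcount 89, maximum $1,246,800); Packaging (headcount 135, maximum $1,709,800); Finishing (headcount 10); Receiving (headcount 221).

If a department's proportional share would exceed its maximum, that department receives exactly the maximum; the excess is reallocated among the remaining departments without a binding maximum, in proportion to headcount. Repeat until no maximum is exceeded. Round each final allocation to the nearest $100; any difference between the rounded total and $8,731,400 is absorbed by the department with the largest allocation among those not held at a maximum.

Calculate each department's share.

Sum of headcount: 455.
Unconstrained shares: Assembly 1,707,900.22; Packaging 2,590,635.16; Finishing 191,898.90; Receiving 4,240,965.71.
Capped: Assembly ($1,246,800), Packaging ($1,709,800); remaining pool $5,774,800 reallocated over remaining headcount 231.
Redistributed shares: Finishing 249,991.34 → $250,000; Receiving 5,524,808.66 → $5,524,800.

Assembly: $1,246,800 · Packaging: $1,709,800 · Finishing: $250,000 · Receiving: $5,524,800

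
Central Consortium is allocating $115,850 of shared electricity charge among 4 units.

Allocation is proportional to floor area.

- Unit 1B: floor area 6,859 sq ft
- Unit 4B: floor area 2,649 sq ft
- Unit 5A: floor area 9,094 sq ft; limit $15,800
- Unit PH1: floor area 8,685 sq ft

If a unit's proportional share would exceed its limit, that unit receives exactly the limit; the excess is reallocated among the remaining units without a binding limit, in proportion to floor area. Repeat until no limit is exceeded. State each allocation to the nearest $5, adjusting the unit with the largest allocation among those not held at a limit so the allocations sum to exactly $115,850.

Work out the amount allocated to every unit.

Unit 1B: $37,720 | Unit 4B: $14,570 | Unit 5A: $15,800 | Unit PH1: $47,760

Total floor area = 27,287.
Pro-rata shares before constraints: Unit 1B 29,120.65; Unit 4B 11,246.62; Unit 5A 38,609.59; Unit PH1 36,873.14.
Held at cap: Unit 5A ($15,800); residual $100,050 reallocated over remaining floor area 18,193.
Remaining shares: Unit 1B 37,720.16 → $37,720; Unit 4B 14,567.83 → $14,570; Unit PH1 47,762.01 → $47,760.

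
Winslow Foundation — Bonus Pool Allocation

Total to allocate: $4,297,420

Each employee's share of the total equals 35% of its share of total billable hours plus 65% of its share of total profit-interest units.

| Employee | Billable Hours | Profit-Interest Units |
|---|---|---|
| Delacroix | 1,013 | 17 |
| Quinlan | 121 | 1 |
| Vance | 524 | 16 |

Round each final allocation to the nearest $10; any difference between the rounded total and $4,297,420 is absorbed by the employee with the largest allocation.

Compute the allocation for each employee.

Billable hours total 1,658; profit-interest units total 34.
Blended shares (35% billable hours + 65% profit-interest units): Delacroix 0.5388; Quinlan 0.0447; Vance 0.4165.
Pro-rata amounts: Delacroix 2,315,630.29; Quinlan 191,924.80; Vance 1,789,864.91.
Rounded to nearest $10: Delacroix $2,315,630; Quinlan $191,920; Vance $1,789,860. Sum = $4,297,410.
Difference $4,297,420 − $4,297,410 = +$10 applied to largest allocation (Delacroix): Delacroix becomes $2,315,640.

Delacroix: $2,315,640 | Quinlan: $191,920 | Vance: $1,789,860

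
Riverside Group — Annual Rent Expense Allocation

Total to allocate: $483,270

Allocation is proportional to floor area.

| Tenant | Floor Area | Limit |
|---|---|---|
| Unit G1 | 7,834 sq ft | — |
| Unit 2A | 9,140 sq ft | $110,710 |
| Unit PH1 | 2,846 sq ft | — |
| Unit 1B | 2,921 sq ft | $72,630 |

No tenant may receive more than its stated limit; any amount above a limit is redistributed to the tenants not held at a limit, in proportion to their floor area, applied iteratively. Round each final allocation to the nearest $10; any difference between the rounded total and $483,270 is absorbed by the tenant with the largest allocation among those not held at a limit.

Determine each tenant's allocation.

Floor area total: 22,741.
Proportional shares (ignoring caps): Unit G1 166,480.68; Unit 2A 194,234.55; Unit PH1 60,480.47; Unit 1B 62,074.30.
Cap binds for Unit 2A ($110,710); residual $372,560 reallocated over remaining floor area 13,601.
Cap binds for Unit 1B ($72,630); residual $299,930 reallocated over remaining floor area 10,680.
Shares after redistribution: Unit G1 220,004.83 → $220,000; Unit PH1 79,925.17 → $79,930.

Unit G1: $220,000; Unit 2A: $110,710; Unit PH1: $79,930; Unit 1B: $72,630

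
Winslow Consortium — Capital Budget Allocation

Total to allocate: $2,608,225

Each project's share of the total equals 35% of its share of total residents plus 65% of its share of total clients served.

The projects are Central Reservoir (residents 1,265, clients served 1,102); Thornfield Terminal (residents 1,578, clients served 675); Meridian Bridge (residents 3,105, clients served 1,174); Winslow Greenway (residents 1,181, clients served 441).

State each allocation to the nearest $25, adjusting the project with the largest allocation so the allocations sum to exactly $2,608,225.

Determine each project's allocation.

Central Reservoir: $712,775; Thornfield Terminal: $539,425; Meridian Bridge: $984,375; Winslow Greenway: $371,650

Totals — residents 7,129, clients served 3,392.
Composite weights (35% residents + 65% clients served): Central Reservoir 0.2733; Thornfield Terminal 0.2068; Meridian Bridge 0.3774; Winslow Greenway 0.1425.
Pro-rata amounts: Central Reservoir 712,772.69; Thornfield Terminal 539,435.09; Meridian Bridge 984,373.47; Winslow Greenway 371,643.76.
After rounding ($25): Central Reservoir $712,775; Thornfield Terminal $539,425; Meridian Bridge $984,375; Winslow Greenway $371,650. Sum = $2,608,225.
Rounded total matches; no reconciliation needed.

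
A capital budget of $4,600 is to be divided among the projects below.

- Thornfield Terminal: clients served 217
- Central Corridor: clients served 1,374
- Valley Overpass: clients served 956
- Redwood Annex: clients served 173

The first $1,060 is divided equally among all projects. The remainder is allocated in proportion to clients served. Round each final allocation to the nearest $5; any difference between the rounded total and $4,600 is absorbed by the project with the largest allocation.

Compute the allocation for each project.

Equal tier: $1,060 ÷ 4 = $265 apiece.
Remainder $3,540 by clients served (total 2,720): Thornfield Terminal 282.42 → $280; Central Corridor 1,788.22 → $1,790; Valley Overpass 1,244.21 → $1,245; Redwood Annex 225.15 → $225.
Totals: Thornfield Terminal $265 + $280 = $545; Central Corridor $265 + $1,790 = $2,055; Valley Overpass $265 + $1,245 = $1,510; Redwood Annex $265 + $225 = $490.

Thornfield Terminal: $545 | Central Corridor: $2,055 | Valley Overpass: $1,510 | Redwood Annex: $490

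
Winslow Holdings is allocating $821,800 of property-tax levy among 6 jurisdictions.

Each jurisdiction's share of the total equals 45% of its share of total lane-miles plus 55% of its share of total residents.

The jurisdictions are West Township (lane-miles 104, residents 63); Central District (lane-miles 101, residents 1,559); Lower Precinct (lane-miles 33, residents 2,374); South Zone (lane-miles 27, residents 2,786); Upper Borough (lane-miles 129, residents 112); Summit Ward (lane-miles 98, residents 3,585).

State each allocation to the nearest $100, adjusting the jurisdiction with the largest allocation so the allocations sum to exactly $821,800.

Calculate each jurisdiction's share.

West Township: $80,900; Central District: $143,200; Lower Precinct: $127,200; South Zone: $140,500; Upper Borough: $101,800; Summit Ward: $228,200

Totals — lane-miles 492, residents 10,479.
Composite weights (45% lane-miles + 55% residents): West Township 0.0984; Central District 0.1742; Lower Precinct 0.1548; South Zone 0.1709; Upper Borough 0.1239; Summit Ward 0.2778.
Pro-rata amounts: West Township 80,888.59; Central District 143,160.52; Lower Precinct 127,201.91; South Zone 140,462.80; Upper Borough 101,793.27; Summit Ward 228,292.90.
Rounded to nearest $100: West Township $80,900; Central District $143,200; Lower Precinct $127,200; South Zone $140,500; Upper Borough $101,800; Summit Ward $228,300. Sum = $821,900.
Difference $821,800 − $821,900 = −$100 applied to largest allocation (Summit Ward): Summit Ward becomes $228,200.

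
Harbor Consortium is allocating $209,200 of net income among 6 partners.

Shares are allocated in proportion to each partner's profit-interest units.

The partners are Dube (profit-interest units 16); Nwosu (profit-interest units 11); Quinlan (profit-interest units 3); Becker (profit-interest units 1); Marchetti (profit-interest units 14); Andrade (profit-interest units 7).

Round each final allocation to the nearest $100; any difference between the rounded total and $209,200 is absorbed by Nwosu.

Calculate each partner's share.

Combined profit-interest units = 52.
Unrounded shares: Dube 16/52 × $209,200 = 64,369.23; Nwosu 11/52 × $209,200 = 44,253.85; Quinlan 3/52 × $209,200 = 12,069.23; Becker 1/52 × $209,200 = 4,023.08; Marchetti 14/52 × $209,200 = 56,323.08; Andrade 7/52 × $209,200 = 28,161.54.
Rounded to nearest $100: Dube $64,400; Nwosu $44,300; Quinlan $12,100; Becker $4,000; Marchetti $56,300; Andrade $28,200. Sum = $209,300.
Difference $209,200 − $209,300 = −$100 applied to Nwosu: Nwosu becomes $44,200.

Dube: $64,400 | Nwosu: $44,200 | Quinlan: $12,100 | Becker: $4,000 | Marchetti: $56,300 | Andrade: $28,200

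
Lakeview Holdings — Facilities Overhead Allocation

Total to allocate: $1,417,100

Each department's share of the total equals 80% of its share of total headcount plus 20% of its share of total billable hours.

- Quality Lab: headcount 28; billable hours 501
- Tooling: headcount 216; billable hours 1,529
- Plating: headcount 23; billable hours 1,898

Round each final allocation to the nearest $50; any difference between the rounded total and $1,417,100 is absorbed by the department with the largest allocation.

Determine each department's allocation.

Quality Lab: $155,050; Tooling: $1,027,450; Plating: $234,600

Headcount total 267; billable hours total 3,928.
Composite weights (80% headcount + 20% billable hours): Quality Lab 0.1094; Tooling 0.7250; Plating 0.1656.
Unrounded shares: Quality Lab 155,036.83; Tooling 1,027,457.49; Plating 234,605.68.
Rounded to nearest $50: Quality Lab $155,050; Tooling $1,027,450; Plating $234,600. Sum = $1,417,100.
Sum already equals the total — no adjustment.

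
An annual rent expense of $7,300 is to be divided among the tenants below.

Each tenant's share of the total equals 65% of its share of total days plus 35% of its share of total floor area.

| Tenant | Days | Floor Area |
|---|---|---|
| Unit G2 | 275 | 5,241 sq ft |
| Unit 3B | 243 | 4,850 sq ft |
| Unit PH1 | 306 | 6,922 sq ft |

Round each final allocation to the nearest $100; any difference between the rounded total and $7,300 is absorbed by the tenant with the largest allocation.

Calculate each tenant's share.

Totals — days 824, floor area 17,013.
Blended shares (65% days + 35% floor area): Unit G2 0.3248; Unit 3B 0.2915; Unit PH1 0.3838.
Unrounded shares: Unit G2 2,370.68; Unit 3B 2,127.68; Unit PH1 2,801.64.
Rounded to nearest $100: Unit G2 $2,400; Unit 3B $2,100; Unit PH1 $2,800. Sum = $7,300.
No rounding difference to absorb.

Unit G2: $2,400; Unit 3B: $2,100; Unit PH1: $2,800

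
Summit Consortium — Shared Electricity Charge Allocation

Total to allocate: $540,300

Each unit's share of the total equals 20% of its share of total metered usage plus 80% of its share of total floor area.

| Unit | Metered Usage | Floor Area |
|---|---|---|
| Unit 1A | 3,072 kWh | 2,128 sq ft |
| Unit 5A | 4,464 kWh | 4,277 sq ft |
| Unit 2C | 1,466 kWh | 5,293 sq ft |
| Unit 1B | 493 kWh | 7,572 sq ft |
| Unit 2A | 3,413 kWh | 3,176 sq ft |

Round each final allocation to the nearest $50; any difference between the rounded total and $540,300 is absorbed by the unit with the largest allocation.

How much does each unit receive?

Totals — metered usage 12,908, floor area 22,446.
Combined weights (20% metered usage + 80% floor area): Unit 1A 0.1234; Unit 5A 0.2216; Unit 2C 0.2114; Unit 1B 0.2775; Unit 2A 0.1661.
Proportional shares: Unit 1A 66,696.06; Unit 5A 119,732.30; Unit 2C 114,199.38; Unit 1B 149,940.29; Unit 2A 89,731.97.
After rounding ($50): Unit 1A $66,700; Unit 5A $119,750; Unit 2C $114,200; Unit 1B $149,950; Unit 2A $89,750. Sum = $540,350.
Difference $540,300 − $540,350 = −$50 applied to largest allocation (Unit 1B): Unit 1B becomes $149,900.

Unit 1A: $66,700 | Unit 5A: $119,750 | Unit 2C: $114,200 | Unit 1B: $149,900 | Unit 2A: $89,750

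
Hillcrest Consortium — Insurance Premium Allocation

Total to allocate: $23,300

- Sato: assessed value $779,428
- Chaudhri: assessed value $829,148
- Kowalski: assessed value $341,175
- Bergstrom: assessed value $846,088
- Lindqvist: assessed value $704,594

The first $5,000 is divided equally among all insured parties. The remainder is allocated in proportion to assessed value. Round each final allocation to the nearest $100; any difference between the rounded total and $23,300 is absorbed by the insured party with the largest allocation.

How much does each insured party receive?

Equal tier: $5,000 ÷ 5 = $1,000 apiece.
Remainder $18,300 by assessed value (total 3,500,433): Sato 4,074.79 → $4,100; Chaudhri 4,334.72 → $4,300; Kowalski 1,783.64 → $1,800; Bergstrom 4,423.28 → $4,400; Lindqvist 3,683.56 → $3,700.
Totals: Sato $1,000 + $4,100 = $5,100; Chaudhri $1,000 + $4,300 = $5,300; Kowalski $1,000 + $1,800 = $2,800; Bergstrom $1,000 + $4,400 = $5,400; Lindqvist $1,000 + $3,700 = $4,700.

Sato: $5,100; Chaudhri: $5,300; Kowalski: $2,800; Bergstrom: $5,400; Lindqvist: $4,700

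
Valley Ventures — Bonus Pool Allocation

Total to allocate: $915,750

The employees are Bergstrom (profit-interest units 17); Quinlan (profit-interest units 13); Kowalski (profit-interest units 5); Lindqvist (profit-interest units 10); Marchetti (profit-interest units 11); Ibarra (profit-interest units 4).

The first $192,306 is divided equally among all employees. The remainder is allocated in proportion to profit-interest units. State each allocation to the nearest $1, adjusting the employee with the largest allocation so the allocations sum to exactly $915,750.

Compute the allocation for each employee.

Bergstrom: $237,027 | Quinlan: $188,797 | Kowalski: $92,338 | Lindqvist: $152,625 | Marchetti: $164,682 | Ibarra: $80,281

Equal tier: $192,306 ÷ 6 = $32,051 apiece.
Remainder $723,444 by profit-interest units (total 60): Bergstrom 204,975.80 → $204,976; Quinlan 156,746.20 → $156,746; Kowalski 60,287.00 → $60,287; Lindqvist 120,574.00 → $120,574; Marchetti 132,631.40 → $132,631; Ibarra 48,229.60 → $48,230.
Totals: Bergstrom $32,051 + $204,976 = $237,027; Quinlan $32,051 + $156,746 = $188,797; Kowalski $32,051 + $60,287 = $92,338; Lindqvist $32,051 + $120,574 = $152,625; Marchetti $32,051 + $132,631 = $164,682; Ibarra $32,051 + $48,230 = $80,281.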